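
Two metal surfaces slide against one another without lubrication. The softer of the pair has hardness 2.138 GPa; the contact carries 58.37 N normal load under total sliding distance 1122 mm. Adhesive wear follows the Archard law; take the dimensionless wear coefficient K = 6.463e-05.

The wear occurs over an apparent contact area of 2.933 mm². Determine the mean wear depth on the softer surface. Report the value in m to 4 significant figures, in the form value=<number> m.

Shown intermediates are rounded, and each operation maintains full float precision — rounded just once, at four significant figures.
Convert: The distance L = 1122 mm = 1.122 m.
Convert: Hardness H = 2.138 GPa = 2.138e+09 Pa.
Convert: Contact area A = 2.933 mm² = 2.933e-06 m².
In SI base units, W = 58.37 N, H = 2.138e+09 Pa, K = 6.463e-05.
Archard relation: V = K·W·L/H = 6.463e-05 · 58.37 · 1.122 / 2.138e+09 = 1.980e-12 m³.
Depth of wear h = V/A = 1.980e-12 / 2.933e-06 = 6.750e-07 m.

value=6.750e-07 m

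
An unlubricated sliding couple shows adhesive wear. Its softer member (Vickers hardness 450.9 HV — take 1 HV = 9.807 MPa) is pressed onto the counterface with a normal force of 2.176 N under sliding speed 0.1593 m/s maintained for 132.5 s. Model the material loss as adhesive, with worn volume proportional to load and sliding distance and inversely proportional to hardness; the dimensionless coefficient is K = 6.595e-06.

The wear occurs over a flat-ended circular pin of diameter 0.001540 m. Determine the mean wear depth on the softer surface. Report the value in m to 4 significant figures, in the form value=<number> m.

The computation maintains exact precision, and the intermediates are displayed rounded, and one last rounding to four significant figures.
Convert: The distance L = v·t = 0.1593 m/s × 132.5 s = 21.11 m.
Convert: Hardness H = 450.9 HV × 9.807 MPa/HV = 4422 MPa = 4.422e+09 Pa.
Convert: Contact area A = π·d²/4 = π·(0.001540 m)²/4 = 1.863e-06 m².
Working in SI base units: W = 2.176 N, H = 4.422e+09 Pa, K = 6.595e-06.
Volume removed: V = K·W·L/H = 6.595e-06 · 2.176 · 21.11 / 4.422e+09 = 6.850e-14 m³.
Depth h = V/A = 6.850e-14 / 1.863e-06 = 3.678e-08 m.

value=3.678e-08 m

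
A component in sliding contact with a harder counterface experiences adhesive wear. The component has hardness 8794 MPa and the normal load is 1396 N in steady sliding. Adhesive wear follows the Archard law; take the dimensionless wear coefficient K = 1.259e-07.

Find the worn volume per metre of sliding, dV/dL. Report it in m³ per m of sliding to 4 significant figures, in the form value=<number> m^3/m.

All working math keeps exact precision; displayed values are rounded — rounded once at the end, at four significant figures.
Hardness H = 8794 MPa = 8.794e+09 Pa.
Restated in SI base units: W = 1396 N, H = 8.794e+09 Pa, K = 1.259e-07.
Sliding wear rate dV/dL = K·W/H, per unit distance: 1.259e-07 · 1396 / 8.794e+09 = 1.999e-14 m³/m.

value=1.999e-14 m^3/m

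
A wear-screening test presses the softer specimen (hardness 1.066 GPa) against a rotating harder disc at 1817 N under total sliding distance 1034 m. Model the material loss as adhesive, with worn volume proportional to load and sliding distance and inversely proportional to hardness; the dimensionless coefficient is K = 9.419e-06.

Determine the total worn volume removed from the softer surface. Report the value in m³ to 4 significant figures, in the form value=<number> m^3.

The intermediates are displayed rounded; each operation maintains full float precision. Rounded once at the end to four significant figures.
Hardness H = 1.066 GPa = 1.066e+09 Pa.
Expressed in SI base units: W = 1817 N, H = 1.066e+09 Pa, K = 9.419e-06.
Apply Archard: V = K·W·L/H = 9.419e-06 · 1817 · 1034 / 1.066e+09 = 1.660e-08 m³.

value=1.660e-08 m^3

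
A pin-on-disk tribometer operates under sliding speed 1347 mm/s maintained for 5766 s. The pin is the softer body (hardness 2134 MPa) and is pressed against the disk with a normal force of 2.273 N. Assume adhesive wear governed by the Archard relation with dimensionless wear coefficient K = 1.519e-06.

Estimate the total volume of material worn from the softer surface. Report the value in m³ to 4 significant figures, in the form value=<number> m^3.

All working math maintains full float precision; displayed values are rounded; one final rounding, at four significant digits.
Sliding speed v = 1347 mm/s = 1.347 m/s. The distance L = v·t = 1.347 m/s × 5766 s = 7767 m.
Hardness H = 2134 MPa = 2.134e+09 Pa.
As SI base values: W = 2.273 N, H = 2.134e+09 Pa, K = 1.519e-06.
The Archard volume V = K·W·L/H = 1.519e-06 · 2.273 · 7767 / 2.134e+09 = 1.257e-11 m³.

value=1.257e-11 m^3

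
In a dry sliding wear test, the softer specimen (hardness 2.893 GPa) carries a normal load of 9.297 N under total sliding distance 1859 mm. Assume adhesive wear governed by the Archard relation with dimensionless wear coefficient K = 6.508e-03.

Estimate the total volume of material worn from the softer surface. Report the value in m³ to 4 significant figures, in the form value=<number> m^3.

value=3.888e-11 m^3

Every step maintains full float precision; intermediates appear rounded; one final rounding to four significant figures.
The distance L = 1859 mm = 1.859 m.
Hardness H = 2.893 GPa = 2.893e+09 Pa.
Working in SI base units: W = 9.297 N, H = 2.893e+09 Pa, K = 6.508e-03.
Archard volume V = K·W·L/H = 6.508e-03 · 9.297 · 1.859 / 2.893e+09 = 3.888e-11 m³.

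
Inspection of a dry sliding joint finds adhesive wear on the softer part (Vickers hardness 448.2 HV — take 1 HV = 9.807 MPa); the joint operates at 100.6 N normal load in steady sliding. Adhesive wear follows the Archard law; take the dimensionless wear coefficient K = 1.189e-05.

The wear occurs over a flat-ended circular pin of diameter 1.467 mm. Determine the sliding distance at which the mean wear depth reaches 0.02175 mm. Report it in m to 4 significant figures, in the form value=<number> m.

value=135.1 m

The algebra runs at full precision; printed values are rounded — rounded once at the end, at four significant figures.
Hardness H = 448.2 HV × 9.807 MPa/HV = 4395 MPa = 4.395e+09 Pa.
Pin diameter d = 1.467 mm = 0.001467 m. Contact area A = π·d²/4 = π·(0.001467 m)²/4 = 1.690e-06 m².
Depth limit h_lim = 0.02175 mm = 2.175e-05 m.
In SI base units, W = 100.6 N, H = 4.395e+09 Pa, K = 1.189e-05.
Allowed volume V_lim = h_lim·A = 2.175e-05 · 1.690e-06 = 3.676e-11 m³.
Sliding life L = V_lim·H/(K·W) = 3.676e-11 · 4.395e+09 / (1.189e-05 · 100.6) = 135.1 m.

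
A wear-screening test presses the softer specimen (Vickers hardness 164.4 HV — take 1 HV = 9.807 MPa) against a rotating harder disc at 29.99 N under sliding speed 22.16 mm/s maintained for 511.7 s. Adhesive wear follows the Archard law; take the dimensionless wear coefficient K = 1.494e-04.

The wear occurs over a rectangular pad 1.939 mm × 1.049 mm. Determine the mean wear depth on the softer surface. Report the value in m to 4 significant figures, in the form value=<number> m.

value=1.549e-05 m

The algebra holds full precision — intermediates are shown rounded; a lone final rounding, at 4 significant figures.
Convert: Sliding speed v = 22.16 mm/s = 0.02216 m/s. Distance covered L = v·t = 0.02216 m/s × 511.7 s = 11.34 m.
Convert: Hardness H = 164.4 HV × 9.807 MPa/HV = 1612 MPa = 1.612e+09 Pa.
Convert: Pad sides 1.939 mm × 1.049 mm = 0.001939 m × 0.001049 m. Contact area A = 0.001939 m × 0.001049 m = 2.034e-06 m².
In SI base units: W = 29.99 N, H = 1.612e+09 Pa, K = 1.494e-04.
Wear volume V = K·W·L/H = 1.494e-04 · 29.99 · 11.34 / 1.612e+09 = 3.151e-11 m³.
Wear depth h = V/A = 3.151e-11 / 2.034e-06 = 1.549e-05 m.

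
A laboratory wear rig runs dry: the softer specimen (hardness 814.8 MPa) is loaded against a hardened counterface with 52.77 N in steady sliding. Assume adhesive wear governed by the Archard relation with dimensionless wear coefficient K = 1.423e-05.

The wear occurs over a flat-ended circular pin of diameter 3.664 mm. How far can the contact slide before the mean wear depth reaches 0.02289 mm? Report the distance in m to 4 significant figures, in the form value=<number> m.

value=261.9 m

All working math keeps full precision. Quoted intermediates are rounded; a lone final rounding, at four significant digits.
Convert: Hardness H = 814.8 MPa = 8.148e+08 Pa.
Convert: Pin diameter d = 3.664 mm = 0.003664 m. Contact area A = π·d²/4 = π·(0.003664 m)²/4 = 1.054e-05 m².
Convert: Depth limit h_lim = 0.02289 mm = 2.289e-05 m.
Restated in SI base units: W = 52.77 N, H = 8.148e+08 Pa, K = 1.423e-05.
Allowed volume V_lim = h_lim·A = 2.289e-05 · 1.054e-05 = 2.413e-10 m³.
Sliding life L = V_lim·H/(K·W) = 2.413e-10 · 8.148e+08 / (1.423e-05 · 52.77) = 261.9 m.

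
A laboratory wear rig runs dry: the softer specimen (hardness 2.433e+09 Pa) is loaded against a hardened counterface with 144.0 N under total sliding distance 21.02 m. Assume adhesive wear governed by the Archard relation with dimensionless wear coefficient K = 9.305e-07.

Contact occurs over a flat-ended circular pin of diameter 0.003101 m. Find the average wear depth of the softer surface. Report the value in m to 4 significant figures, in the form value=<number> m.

value=1.533e-07 m

The intermediates are shown rounded — all working math maintains full float precision; a single final rounding to four significant figures.
Convert: Contact area A = π·d²/4 = π·(0.003101 m)²/4 = 7.553e-06 m².
In SI base units: W = 144.0 N, H = 2.433e+09 Pa, K = 9.305e-07.
Apply Archard: V = K·W·L/H = 9.305e-07 · 144.0 · 21.02 / 2.433e+09 = 1.158e-12 m³.
Mean wear depth h = V/A = 1.158e-12 / 7.553e-06 = 1.533e-07 m.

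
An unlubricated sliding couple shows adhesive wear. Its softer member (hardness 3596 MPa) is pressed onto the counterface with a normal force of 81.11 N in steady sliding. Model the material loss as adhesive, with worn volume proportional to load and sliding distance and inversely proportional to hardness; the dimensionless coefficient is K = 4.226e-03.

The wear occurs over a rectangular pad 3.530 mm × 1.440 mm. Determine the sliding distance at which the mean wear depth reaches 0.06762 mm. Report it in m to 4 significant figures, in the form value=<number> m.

The computation holds full float precision, and shown intermediates are rounded — one last rounding to four significant figures.
Hardness H = 3596 MPa = 3.596e+09 Pa.
Pad sides 3.530 mm × 1.440 mm = 0.003530 m × 0.001440 m. Contact area A = 0.003530 m × 0.001440 m = 5.083e-06 m².
Depth limit h_lim = 0.06762 mm = 6.762e-05 m.
In SI base units, W = 81.11 N, H = 3.596e+09 Pa, K = 4.226e-03.
Wearable volume V_lim = h_lim·A = 6.762e-05 · 5.083e-06 = 3.437e-10 m³.
Inverting, life L = V_lim·H/(K·W) = 3.437e-10 · 3.596e+09 / (4.226e-03 · 81.11) = 3.606 m.

value=3.606 m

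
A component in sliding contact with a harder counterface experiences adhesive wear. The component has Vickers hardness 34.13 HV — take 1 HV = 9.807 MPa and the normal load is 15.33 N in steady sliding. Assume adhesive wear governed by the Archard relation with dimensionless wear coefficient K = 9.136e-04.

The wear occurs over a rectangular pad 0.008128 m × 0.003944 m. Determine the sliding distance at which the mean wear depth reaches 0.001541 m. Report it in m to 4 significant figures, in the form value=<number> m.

value=1181 m

Intermediate values appear rounded — all arithmetic maintains full float precision, and one final rounding to four significant digits.
Hardness H = 34.13 HV × 9.807 MPa/HV = 334.7 MPa = 3.347e+08 Pa.
Contact area A = 0.008128 m × 0.003944 m = 3.206e-05 m².
As SI base values: W = 15.33 N, H = 3.347e+08 Pa, K = 9.136e-04.
At the depth limit, V_lim = h_lim·A = 0.001541 · 3.206e-05 = 4.940e-08 m³.
Sliding life L = V_lim·H/(K·W) = 4.940e-08 · 3.347e+08 / (9.136e-04 · 15.33) = 1181 m.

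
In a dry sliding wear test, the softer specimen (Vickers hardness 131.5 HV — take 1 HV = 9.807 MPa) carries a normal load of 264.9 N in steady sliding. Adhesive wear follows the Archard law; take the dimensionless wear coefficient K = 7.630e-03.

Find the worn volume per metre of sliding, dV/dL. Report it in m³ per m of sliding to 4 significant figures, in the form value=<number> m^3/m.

value=1.567e-09 m^3/m

Shown intermediates are rounded, and every step maintains exact precision — rounded once at the end: four significant figures.
Convert: Hardness H = 131.5 HV × 9.807 MPa/HV = 1290 MPa = 1.290e+09 Pa.
Working in SI base units: W = 264.9 N, H = 1.290e+09 Pa, K = 7.630e-03.
Rate of wear dV/dL = K·W/H, so: 7.630e-03 · 264.9 / 1.290e+09 = 1.567e-09 m³/m.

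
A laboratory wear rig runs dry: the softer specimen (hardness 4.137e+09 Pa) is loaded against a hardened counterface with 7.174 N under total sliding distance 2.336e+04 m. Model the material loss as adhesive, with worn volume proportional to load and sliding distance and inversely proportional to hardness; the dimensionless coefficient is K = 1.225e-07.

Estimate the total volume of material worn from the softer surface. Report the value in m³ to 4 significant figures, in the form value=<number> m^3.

value=4.962e-12 m^3

Intermediate values are shown rounded. The algebra holds full precision; one last rounding, at four significant digits.
In SI base units, W = 7.174 N, H = 4.137e+09 Pa, K = 1.225e-07.
Wear volume V = K·W·L/H = 1.225e-07 · 7.174 · 2.336e+04 / 4.137e+09 = 4.962e-12 m³.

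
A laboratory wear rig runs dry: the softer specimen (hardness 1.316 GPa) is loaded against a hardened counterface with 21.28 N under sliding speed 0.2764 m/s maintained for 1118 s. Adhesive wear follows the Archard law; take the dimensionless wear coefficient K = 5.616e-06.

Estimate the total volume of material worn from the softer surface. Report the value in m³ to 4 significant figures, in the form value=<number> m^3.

value=2.806e-11 m^3

All working math holds full float precision. Intermediate values appear rounded, and one last rounding: 4 significant figures.
Distance L = v·t = 0.2764 m/s × 1118 s = 309.0 m.
Hardness H = 1.316 GPa = 1.316e+09 Pa.
As SI base values: W = 21.28 N, H = 1.316e+09 Pa, K = 5.616e-06.
By Archard's law, V = K·W·L/H = 5.616e-06 · 21.28 · 309.0 / 1.316e+09 = 2.806e-11 m³.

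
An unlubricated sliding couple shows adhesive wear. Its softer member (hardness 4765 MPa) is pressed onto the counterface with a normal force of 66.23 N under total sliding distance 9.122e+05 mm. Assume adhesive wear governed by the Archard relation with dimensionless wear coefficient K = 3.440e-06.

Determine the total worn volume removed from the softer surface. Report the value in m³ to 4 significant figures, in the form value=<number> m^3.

value=4.362e-11 m^3

The computation maintains full precision; intermediate values are shown rounded. Rounded just once to 4 significant digits.
Distance covered L = 9.122e+05 mm = 912.2 m.
Hardness H = 4765 MPa = 4.765e+09 Pa.
Expressed in SI base units: W = 66.23 N, H = 4.765e+09 Pa, K = 3.440e-06.
By Archard's law, V = K·W·L/H = 3.440e-06 · 66.23 · 912.2 / 4.765e+09 = 4.362e-11 m³.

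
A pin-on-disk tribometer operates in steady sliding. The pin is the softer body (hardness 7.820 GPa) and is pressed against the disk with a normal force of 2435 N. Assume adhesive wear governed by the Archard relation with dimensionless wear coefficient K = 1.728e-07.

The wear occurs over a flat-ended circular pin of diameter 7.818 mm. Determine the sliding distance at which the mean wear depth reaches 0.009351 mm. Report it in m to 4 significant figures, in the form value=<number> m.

Intermediate values appear rounded; the algebra keeps full precision. Rounded just once: four significant figures.
Convert: Hardness H = 7.820 GPa = 7.820e+09 Pa.
Convert: Pin diameter d = 7.818 mm = 0.007818 m. Contact area A = π·d²/4 = π·(0.007818 m)²/4 = 4.800e-05 m².
Convert: Depth limit h_lim = 0.009351 mm = 9.351e-06 m.
SI base units throughout: W = 2435 N, H = 7.820e+09 Pa, K = 1.728e-07.
At the depth limit, V_lim = h_lim·A = 9.351e-06 · 4.800e-05 = 4.489e-10 m³.
Thus life L = V_lim·H/(K·W) = 4.489e-10 · 7.820e+09 / (1.728e-07 · 2435) = 8343 m.

value=8343 m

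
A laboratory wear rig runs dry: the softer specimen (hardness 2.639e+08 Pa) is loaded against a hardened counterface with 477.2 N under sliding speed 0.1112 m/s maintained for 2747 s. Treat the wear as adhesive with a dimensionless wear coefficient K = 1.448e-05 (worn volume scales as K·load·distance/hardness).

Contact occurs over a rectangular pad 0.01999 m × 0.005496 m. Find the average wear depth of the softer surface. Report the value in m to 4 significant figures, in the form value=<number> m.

Displayed values are rounded — every step maintains exact precision — rounded just once, at 4 significant figures.
Convert: The distance L = v·t = 0.1112 m/s × 2747 s = 305.5 m.
Convert: Contact area A = 0.01999 m × 0.005496 m = 1.099e-04 m².
In SI base units, W = 477.2 N, H = 2.639e+08 Pa, K = 1.448e-05.
Worn volume V = K·W·L/H = 1.448e-05 · 477.2 · 305.5 / 2.639e+08 = 7.998e-09 m³.
Mean depth h = V/A = 7.998e-09 / 1.099e-04 = 7.280e-05 m.

value=7.280e-05 m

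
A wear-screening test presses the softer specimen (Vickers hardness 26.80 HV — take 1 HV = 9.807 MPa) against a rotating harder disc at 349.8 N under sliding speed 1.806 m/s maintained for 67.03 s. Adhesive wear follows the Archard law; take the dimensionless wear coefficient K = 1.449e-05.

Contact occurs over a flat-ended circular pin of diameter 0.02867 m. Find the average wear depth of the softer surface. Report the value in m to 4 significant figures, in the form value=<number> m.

Every step keeps full precision. Intermediates are displayed rounded — a lone final rounding, at 4 significant figures.
Convert: The distance L = v·t = 1.806 m/s × 67.03 s = 121.1 m.
Convert: Hardness H = 26.80 HV × 9.807 MPa/HV = 262.8 MPa = 2.628e+08 Pa.
Convert: Contact area A = π·d²/4 = π·(0.02867 m)²/4 = 6.456e-04 m².
SI base units throughout: W = 349.8 N, H = 2.628e+08 Pa, K = 1.449e-05.
Wear volume V = K·W·L/H = 1.449e-05 · 349.8 · 121.1 / 2.628e+08 = 2.335e-09 m³.
Wear depth h = V/A = 2.335e-09 / 6.456e-04 = 3.616e-06 m.

value=3.616e-06 m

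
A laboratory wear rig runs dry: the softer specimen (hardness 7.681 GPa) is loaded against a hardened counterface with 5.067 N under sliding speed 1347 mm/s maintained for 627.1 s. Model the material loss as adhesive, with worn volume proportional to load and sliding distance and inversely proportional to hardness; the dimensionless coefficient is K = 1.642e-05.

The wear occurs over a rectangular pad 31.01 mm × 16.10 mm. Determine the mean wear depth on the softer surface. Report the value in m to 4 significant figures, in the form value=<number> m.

Intermediate values appear rounded — every step runs at full precision — rounded just once: four significant figures.
Convert: Sliding speed v = 1347 mm/s = 1.347 m/s. Path length L = v·t = 1.347 m/s × 627.1 s = 844.7 m.
Convert: Hardness H = 7.681 GPa = 7.681e+09 Pa.
Convert: Pad sides 31.01 mm × 16.10 mm = 0.03101 m × 0.01610 m. Contact area A = 0.03101 m × 0.01610 m = 4.993e-04 m².
Restated in SI base units: W = 5.067 N, H = 7.681e+09 Pa, K = 1.642e-05.
Wear volume V = K·W·L/H = 1.642e-05 · 5.067 · 844.7 / 7.681e+09 = 9.150e-12 m³.
Depth h = V/A = 9.150e-12 / 4.993e-04 = 1.833e-08 m.

value=1.833e-08 m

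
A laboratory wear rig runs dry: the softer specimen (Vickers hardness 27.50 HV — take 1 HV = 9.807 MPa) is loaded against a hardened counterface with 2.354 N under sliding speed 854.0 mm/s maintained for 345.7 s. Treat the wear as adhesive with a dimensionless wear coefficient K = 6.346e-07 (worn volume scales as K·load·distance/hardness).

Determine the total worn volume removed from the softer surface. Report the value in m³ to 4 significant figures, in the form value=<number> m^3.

Intermediates are shown rounded; every step carries full float precision. Rounded once at the end to four significant digits.
Convert: Sliding speed v = 854.0 mm/s = 0.8540 m/s. Path length L = v·t = 0.8540 m/s × 345.7 s = 295.2 m.
Convert: Hardness H = 27.50 HV × 9.807 MPa/HV = 269.7 MPa = 2.697e+08 Pa.
Expressed in SI base units: W = 2.354 N, H = 2.697e+08 Pa, K = 6.346e-07.
Volume removed: V = K·W·L/H = 6.346e-07 · 2.354 · 295.2 / 2.697e+08 = 1.635e-12 m³.

value=1.635e-12 m^3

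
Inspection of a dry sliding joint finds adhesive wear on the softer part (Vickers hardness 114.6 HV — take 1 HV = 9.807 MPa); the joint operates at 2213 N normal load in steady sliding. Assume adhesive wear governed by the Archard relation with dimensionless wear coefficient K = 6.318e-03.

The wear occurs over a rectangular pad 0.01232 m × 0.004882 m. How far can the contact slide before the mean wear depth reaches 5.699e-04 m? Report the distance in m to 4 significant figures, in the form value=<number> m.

value=2.755 m

Every step carries full float precision; displayed values are rounded; a single final rounding to four significant digits.
Hardness H = 114.6 HV × 9.807 MPa/HV = 1124 MPa = 1.124e+09 Pa.
Contact area A = 0.01232 m × 0.004882 m = 6.015e-05 m².
Expressed in SI base units: W = 2213 N, H = 1.124e+09 Pa, K = 6.318e-03.
Allowed volume V_lim = h_lim·A = 5.699e-04 · 6.015e-05 = 3.428e-08 m³.
Life L = V_lim·H/(K·W) = 3.428e-08 · 1.124e+09 / (6.318e-03 · 2213) = 2.755 m.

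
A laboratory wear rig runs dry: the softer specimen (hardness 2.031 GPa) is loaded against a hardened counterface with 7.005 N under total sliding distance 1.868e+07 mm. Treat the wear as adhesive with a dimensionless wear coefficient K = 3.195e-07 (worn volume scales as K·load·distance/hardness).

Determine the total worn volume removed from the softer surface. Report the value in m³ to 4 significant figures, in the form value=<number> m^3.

value=2.058e-11 m^3

Displayed values are rounded, and each operation maintains full float precision; rounded once at the end: four significant digits.
Convert: Sliding distance L = 1.868e+07 mm = 1.868e+04 m.
Convert: Hardness H = 2.031 GPa = 2.031e+09 Pa.
In SI base units, W = 7.005 N, H = 2.031e+09 Pa, K = 3.195e-07.
Archard relation: V = K·W·L/H = 3.195e-07 · 7.005 · 1.868e+04 / 2.031e+09 = 2.058e-11 m³.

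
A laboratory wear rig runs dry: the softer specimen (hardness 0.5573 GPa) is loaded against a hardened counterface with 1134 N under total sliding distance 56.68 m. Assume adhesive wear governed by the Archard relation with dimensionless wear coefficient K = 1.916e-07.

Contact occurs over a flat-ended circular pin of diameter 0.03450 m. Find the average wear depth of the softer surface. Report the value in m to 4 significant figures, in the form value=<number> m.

value=2.364e-08 m

Intermediate values are displayed rounded; all working math carries exact precision; a single final rounding: 4 significant digits.
Convert: Hardness H = 0.5573 GPa = 5.573e+08 Pa.
Convert: Contact area A = π·d²/4 = π·(0.03450 m)²/4 = 9.348e-04 m².
In SI base units, W = 1134 N, H = 5.573e+08 Pa, K = 1.916e-07.
Apply Archard: V = K·W·L/H = 1.916e-07 · 1134 · 56.68 / 5.573e+08 = 2.210e-11 m³.
Mean depth h = V/A = 2.210e-11 / 9.348e-04 = 2.364e-08 m.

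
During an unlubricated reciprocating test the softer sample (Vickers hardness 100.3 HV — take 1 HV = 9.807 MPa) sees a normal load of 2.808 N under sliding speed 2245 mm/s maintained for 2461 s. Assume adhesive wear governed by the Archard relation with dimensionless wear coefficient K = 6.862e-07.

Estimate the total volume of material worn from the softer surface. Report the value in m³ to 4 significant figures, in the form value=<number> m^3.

The computation runs at full float precision. The intermediates appear rounded — one final rounding: 4 significant figures.
Convert: Sliding speed v = 2245 mm/s = 2.245 m/s. Sliding distance L = v·t = 2.245 m/s × 2461 s = 5525 m.
Convert: Hardness H = 100.3 HV × 9.807 MPa/HV = 983.6 MPa = 9.836e+08 Pa.
Working in SI base units: W = 2.808 N, H = 9.836e+08 Pa, K = 6.862e-07.
Worn volume V = K·W·L/H = 6.862e-07 · 2.808 · 5525 / 9.836e+08 = 1.082e-11 m³.

value=1.082e-11 m^3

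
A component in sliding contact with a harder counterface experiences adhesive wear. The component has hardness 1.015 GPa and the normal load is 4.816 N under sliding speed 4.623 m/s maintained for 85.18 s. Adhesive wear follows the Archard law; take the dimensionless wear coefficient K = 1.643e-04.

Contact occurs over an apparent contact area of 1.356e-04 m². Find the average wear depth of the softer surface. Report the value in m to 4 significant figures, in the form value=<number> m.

value=2.264e-06 m

Printed values are rounded, and every step carries exact precision, and a single final rounding, at four significant digits.
The distance L = v·t = 4.623 m/s × 85.18 s = 393.8 m.
Hardness H = 1.015 GPa = 1.015e+09 Pa.
In SI base units: W = 4.816 N, H = 1.015e+09 Pa, K = 1.643e-04.
Volume removed: V = K·W·L/H = 1.643e-04 · 4.816 · 393.8 / 1.015e+09 = 3.070e-10 m³.
Depth h = V/A = 3.070e-10 / 1.356e-04 = 2.264e-06 m.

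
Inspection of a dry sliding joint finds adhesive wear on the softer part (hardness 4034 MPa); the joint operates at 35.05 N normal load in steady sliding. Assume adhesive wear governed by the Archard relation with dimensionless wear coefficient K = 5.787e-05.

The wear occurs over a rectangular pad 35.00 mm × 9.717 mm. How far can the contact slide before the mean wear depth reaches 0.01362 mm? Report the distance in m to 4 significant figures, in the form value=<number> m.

value=9212 m

Quoted intermediates are rounded. All arithmetic carries exact precision, and a lone final rounding, at 4 significant figures.
Hardness H = 4034 MPa = 4.034e+09 Pa.
Pad sides 35.00 mm × 9.717 mm = 0.03500 m × 0.009717 m. Contact area A = 0.03500 m × 0.009717 m = 3.401e-04 m².
Depth limit h_lim = 0.01362 mm = 1.362e-05 m.
Collected in SI base units: W = 35.05 N, H = 4.034e+09 Pa, K = 5.787e-05.
At the depth limit, V_lim = h_lim·A = 1.362e-05 · 3.401e-04 = 4.632e-09 m³.
Sliding life L = V_lim·H/(K·W) = 4.632e-09 · 4.034e+09 / (5.787e-05 · 35.05) = 9212 m.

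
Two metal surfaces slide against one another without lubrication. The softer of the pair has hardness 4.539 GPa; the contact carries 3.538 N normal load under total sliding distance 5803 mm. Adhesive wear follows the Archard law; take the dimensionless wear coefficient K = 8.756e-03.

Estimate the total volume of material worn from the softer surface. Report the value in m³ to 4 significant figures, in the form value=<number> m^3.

value=3.961e-11 m^3

All working math keeps exact precision; intermediate values are displayed rounded. Rounded just once to 4 significant figures.
Convert: Total distance L = 5803 mm = 5.803 m.
Convert: Hardness H = 4.539 GPa = 4.539e+09 Pa.
Working in SI base units: W = 3.538 N, H = 4.539e+09 Pa, K = 8.756e-03.
Volume removed: V = K·W·L/H = 8.756e-03 · 3.538 · 5.803 / 4.539e+09 = 3.961e-11 m³.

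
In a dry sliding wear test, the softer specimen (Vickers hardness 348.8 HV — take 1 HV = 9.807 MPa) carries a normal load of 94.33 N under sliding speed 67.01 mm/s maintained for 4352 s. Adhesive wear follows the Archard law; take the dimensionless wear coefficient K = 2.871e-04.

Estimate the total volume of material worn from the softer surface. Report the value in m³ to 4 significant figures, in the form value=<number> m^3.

value=2.309e-09 m^3

Every step keeps exact precision. Intermediates are shown rounded, and a single final rounding, at four significant figures.
Sliding speed v = 67.01 mm/s = 0.06701 m/s. The distance L = v·t = 0.06701 m/s × 4352 s = 291.6 m.
Hardness H = 348.8 HV × 9.807 MPa/HV = 3421 MPa = 3.421e+09 Pa.
Collected in SI base units: W = 94.33 N, H = 3.421e+09 Pa, K = 2.871e-04.
By Archard's law, V = K·W·L/H = 2.871e-04 · 94.33 · 291.6 / 3.421e+09 = 2.309e-09 m³.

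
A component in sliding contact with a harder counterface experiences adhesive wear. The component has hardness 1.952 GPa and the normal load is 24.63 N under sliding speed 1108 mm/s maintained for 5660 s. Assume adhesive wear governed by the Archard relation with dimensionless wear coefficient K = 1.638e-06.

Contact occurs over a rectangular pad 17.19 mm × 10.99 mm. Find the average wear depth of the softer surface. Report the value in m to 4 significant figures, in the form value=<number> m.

The algebra runs at full float precision; intermediates are shown rounded. Rounded once at the end, at 4 significant figures.
Sliding speed v = 1108 mm/s = 1.108 m/s. The distance L = v·t = 1.108 m/s × 5660 s = 6271 m.
Hardness H = 1.952 GPa = 1.952e+09 Pa.
Pad sides 17.19 mm × 10.99 mm = 0.01719 m × 0.01099 m. Contact area A = 0.01719 m × 0.01099 m = 1.889e-04 m².
In SI base units: W = 24.63 N, H = 1.952e+09 Pa, K = 1.638e-06.
By Archard's law, V = K·W·L/H = 1.638e-06 · 24.63 · 6271 / 1.952e+09 = 1.296e-10 m³.
Wear depth h = V/A = 1.296e-10 / 1.889e-04 = 6.861e-07 m.

value=6.861e-07 m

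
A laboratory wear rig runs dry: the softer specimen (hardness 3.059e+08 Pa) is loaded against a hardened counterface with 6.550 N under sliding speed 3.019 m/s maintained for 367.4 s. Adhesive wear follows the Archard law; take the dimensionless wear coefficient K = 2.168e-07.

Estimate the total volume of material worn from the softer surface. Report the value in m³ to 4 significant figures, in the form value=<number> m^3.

The algebra maintains full float precision; intermediates appear rounded; a lone final rounding, at four significant digits.
Distance covered L = v·t = 3.019 m/s × 367.4 s = 1109 m.
Working in SI base units: W = 6.550 N, H = 3.059e+08 Pa, K = 2.168e-07.
By Archard's law, V = K·W·L/H = 2.168e-07 · 6.550 · 1109 / 3.059e+08 = 5.149e-12 m³.

value=5.149e-12 m^3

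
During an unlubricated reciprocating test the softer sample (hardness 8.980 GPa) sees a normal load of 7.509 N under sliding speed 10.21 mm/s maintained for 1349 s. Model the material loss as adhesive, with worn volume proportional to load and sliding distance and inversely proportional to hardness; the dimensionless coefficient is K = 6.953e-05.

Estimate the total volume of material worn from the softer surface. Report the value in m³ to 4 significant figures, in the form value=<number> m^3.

value=8.008e-13 m^3

Intermediate values are printed rounded — the computation maintains full precision; a single final rounding: 4 significant figures.
Sliding speed v = 10.21 mm/s = 0.01021 m/s. Path length L = v·t = 0.01021 m/s × 1349 s = 13.77 m.
Hardness H = 8.980 GPa = 8.980e+09 Pa.
Working in SI base units: W = 7.509 N, H = 8.980e+09 Pa, K = 6.953e-05.
By Archard's law, V = K·W·L/H = 6.953e-05 · 7.509 · 13.77 / 8.980e+09 = 8.008e-13 m³.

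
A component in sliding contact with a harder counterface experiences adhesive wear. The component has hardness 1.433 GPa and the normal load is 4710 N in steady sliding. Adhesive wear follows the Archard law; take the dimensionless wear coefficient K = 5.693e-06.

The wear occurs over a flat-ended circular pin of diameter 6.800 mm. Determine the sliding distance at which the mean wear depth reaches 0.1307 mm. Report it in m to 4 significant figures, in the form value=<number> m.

value=253.7 m

Intermediate values are shown rounded. Every step holds full float precision; one last rounding, at 4 significant figures.
Hardness H = 1.433 GPa = 1.433e+09 Pa.
Pin diameter d = 6.800 mm = 0.006800 m. Contact area A = π·d²/4 = π·(0.006800 m)²/4 = 3.632e-05 m².
Depth limit h_lim = 0.1307 mm = 1.307e-04 m.
Restated in SI base units: W = 4710 N, H = 1.433e+09 Pa, K = 5.693e-06.
Volume at the limit: V_lim = h_lim·A = 1.307e-04 · 3.632e-05 = 4.747e-09 m³.
Life L = V_lim·H/(K·W) = 4.747e-09 · 1.433e+09 / (5.693e-06 · 4710) = 253.7 m.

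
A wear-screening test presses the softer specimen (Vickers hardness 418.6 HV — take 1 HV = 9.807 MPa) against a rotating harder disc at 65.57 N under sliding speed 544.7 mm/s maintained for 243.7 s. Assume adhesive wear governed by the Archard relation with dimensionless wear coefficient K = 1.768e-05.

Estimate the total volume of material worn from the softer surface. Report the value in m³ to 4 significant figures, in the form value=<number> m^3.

value=3.749e-11 m^3

Every step maintains full precision. Displayed values are rounded, and rounded just once to 4 significant digits.
Sliding speed v = 544.7 mm/s = 0.5447 m/s. Sliding distance L = v·t = 0.5447 m/s × 243.7 s = 132.7 m.
Hardness H = 418.6 HV × 9.807 MPa/HV = 4105 MPa = 4.105e+09 Pa.
As SI base values: W = 65.57 N, H = 4.105e+09 Pa, K = 1.768e-05.
By Archard's law, V = K·W·L/H = 1.768e-05 · 65.57 · 132.7 / 4.105e+09 = 3.749e-11 m³.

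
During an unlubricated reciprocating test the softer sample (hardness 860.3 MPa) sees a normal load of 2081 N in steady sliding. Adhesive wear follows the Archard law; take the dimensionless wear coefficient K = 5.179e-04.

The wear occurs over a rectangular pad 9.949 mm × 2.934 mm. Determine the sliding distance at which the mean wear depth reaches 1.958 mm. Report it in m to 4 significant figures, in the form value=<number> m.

Intermediates are displayed rounded; the computation runs at full float precision — one final rounding, at four significant digits.
Convert: Hardness H = 860.3 MPa = 8.603e+08 Pa.
Convert: Pad sides 9.949 mm × 2.934 mm = 0.009949 m × 0.002934 m. Contact area A = 0.009949 m × 0.002934 m = 2.919e-05 m².
Convert: Depth limit h_lim = 1.958 mm = 0.001958 m.
Restated in SI base units: W = 2081 N, H = 8.603e+08 Pa, K = 5.179e-04.
Limit volume V_lim = h_lim·A = 0.001958 · 2.919e-05 = 5.715e-08 m³.
Sliding life L = V_lim·H/(K·W) = 5.715e-08 · 8.603e+08 / (5.179e-04 · 2081) = 45.62 m.

value=45.62 m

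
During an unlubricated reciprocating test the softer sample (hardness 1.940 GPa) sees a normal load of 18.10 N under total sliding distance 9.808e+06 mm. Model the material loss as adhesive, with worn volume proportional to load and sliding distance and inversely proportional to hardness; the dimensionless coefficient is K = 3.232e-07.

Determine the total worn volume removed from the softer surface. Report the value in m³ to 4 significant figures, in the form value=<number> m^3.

The algebra carries full precision; the intermediates are displayed rounded; a single final rounding: four significant digits.
Distance covered L = 9.808e+06 mm = 9808 m.
Hardness H = 1.940 GPa = 1.940e+09 Pa.
As SI base values: W = 18.10 N, H = 1.940e+09 Pa, K = 3.232e-07.
Volume removed: V = K·W·L/H = 3.232e-07 · 18.10 · 9808 / 1.940e+09 = 2.958e-11 m³.

value=2.958e-11 m^3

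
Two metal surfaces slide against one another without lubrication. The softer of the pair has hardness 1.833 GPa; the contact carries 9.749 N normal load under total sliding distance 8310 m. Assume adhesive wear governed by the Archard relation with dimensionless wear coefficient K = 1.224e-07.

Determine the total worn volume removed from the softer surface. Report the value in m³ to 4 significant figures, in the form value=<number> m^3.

value=5.410e-12 m^3

Intermediates are printed rounded, and the computation maintains full float precision. Rounded just once, at 4 significant digits.
Convert: Hardness H = 1.833 GPa = 1.833e+09 Pa.
Working in SI base units: W = 9.749 N, H = 1.833e+09 Pa, K = 1.224e-07.
Worn volume V = K·W·L/H = 1.224e-07 · 9.749 · 8310 / 1.833e+09 = 5.410e-12 m³.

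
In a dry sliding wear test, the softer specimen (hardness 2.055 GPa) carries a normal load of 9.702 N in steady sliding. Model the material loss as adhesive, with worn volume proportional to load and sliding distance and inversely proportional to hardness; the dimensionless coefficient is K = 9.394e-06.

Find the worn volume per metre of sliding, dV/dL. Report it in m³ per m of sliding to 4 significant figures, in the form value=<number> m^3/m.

Printed values are rounded — the algebra runs at full precision; one final rounding, at four significant digits.
Convert: Hardness H = 2.055 GPa = 2.055e+09 Pa.
Collected in SI base units: W = 9.702 N, H = 2.055e+09 Pa, K = 9.394e-06.
The wear rate dV/dL = K·W/H, per unit distance: 9.394e-06 · 9.702 / 2.055e+09 = 4.435e-14 m³/m.

value=4.435e-14 m^3/m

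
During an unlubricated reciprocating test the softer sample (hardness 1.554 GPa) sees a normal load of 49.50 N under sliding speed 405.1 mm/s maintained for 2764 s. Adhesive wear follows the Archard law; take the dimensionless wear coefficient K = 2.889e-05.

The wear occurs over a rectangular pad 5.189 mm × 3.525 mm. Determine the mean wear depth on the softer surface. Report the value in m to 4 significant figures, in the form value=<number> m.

value=5.633e-05 m

Intermediates are printed rounded — the computation carries full float precision — rounded just once, at four significant figures.
Convert: Sliding speed v = 405.1 mm/s = 0.4051 m/s. Total distance L = v·t = 0.4051 m/s × 2764 s = 1120 m.
Convert: Hardness H = 1.554 GPa = 1.554e+09 Pa.
Convert: Pad sides 5.189 mm × 3.525 mm = 0.005189 m × 0.003525 m. Contact area A = 0.005189 m × 0.003525 m = 1.829e-05 m².
In SI base units: W = 49.50 N, H = 1.554e+09 Pa, K = 2.889e-05.
Worn volume V = K·W·L/H = 2.889e-05 · 49.50 · 1120 / 1.554e+09 = 1.030e-09 m³.
Depth of wear h = V/A = 1.030e-09 / 1.829e-05 = 5.633e-05 m.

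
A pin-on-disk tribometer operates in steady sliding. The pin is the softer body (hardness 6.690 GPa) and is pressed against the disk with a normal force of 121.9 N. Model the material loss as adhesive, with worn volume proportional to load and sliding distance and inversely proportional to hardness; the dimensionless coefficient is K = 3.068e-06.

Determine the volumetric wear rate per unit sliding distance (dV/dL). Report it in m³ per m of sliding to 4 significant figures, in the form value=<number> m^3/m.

value=5.590e-14 m^3/m

Intermediate values are shown rounded — every step holds full precision; one last rounding to four significant figures.
Hardness H = 6.690 GPa = 6.690e+09 Pa.
Working in SI base units: W = 121.9 N, H = 6.690e+09 Pa, K = 3.068e-06.
Volumetric rate dV/dL = K·W/H: 3.068e-06 · 121.9 / 6.690e+09 = 5.590e-14 m³/m.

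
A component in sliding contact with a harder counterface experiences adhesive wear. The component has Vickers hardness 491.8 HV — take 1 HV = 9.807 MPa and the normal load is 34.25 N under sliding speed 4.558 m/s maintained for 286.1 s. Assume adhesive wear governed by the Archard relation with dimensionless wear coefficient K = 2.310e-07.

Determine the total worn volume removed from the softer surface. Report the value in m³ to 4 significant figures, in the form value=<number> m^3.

value=2.139e-12 m^3

The intermediates appear rounded. The algebra holds full float precision, and one last rounding to four significant digits.
Distance L = v·t = 4.558 m/s × 286.1 s = 1304 m.
Hardness H = 491.8 HV × 9.807 MPa/HV = 4823 MPa = 4.823e+09 Pa.
Collected in SI base units: W = 34.25 N, H = 4.823e+09 Pa, K = 2.310e-07.
Archard relation: V = K·W·L/H = 2.310e-07 · 34.25 · 1304 / 4.823e+09 = 2.139e-12 m³.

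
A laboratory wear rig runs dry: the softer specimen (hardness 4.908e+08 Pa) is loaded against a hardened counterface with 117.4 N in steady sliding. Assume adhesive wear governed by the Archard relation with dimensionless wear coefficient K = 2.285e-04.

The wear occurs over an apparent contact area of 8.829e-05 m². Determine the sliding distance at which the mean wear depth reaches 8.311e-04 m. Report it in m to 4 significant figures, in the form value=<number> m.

value=1343 m

Every step carries full float precision — the intermediates are shown rounded; rounded once at the end, at 4 significant digits.
Working in SI base units: W = 117.4 N, H = 4.908e+08 Pa, K = 2.285e-04.
Volume at the limit: V_lim = h_lim·A = 8.311e-04 · 8.829e-05 = 7.338e-08 m³.
Sliding life L = V_lim·H/(K·W) = 7.338e-08 · 4.908e+08 / (2.285e-04 · 117.4) = 1343 m.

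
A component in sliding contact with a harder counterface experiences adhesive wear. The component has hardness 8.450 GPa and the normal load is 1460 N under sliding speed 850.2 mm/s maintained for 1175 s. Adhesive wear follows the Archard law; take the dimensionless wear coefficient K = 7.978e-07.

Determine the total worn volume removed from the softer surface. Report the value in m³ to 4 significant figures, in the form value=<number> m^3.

The intermediates are displayed rounded. Each operation carries full precision. Rounded just once: 4 significant figures.
Sliding speed v = 850.2 mm/s = 0.8502 m/s. Total distance L = v·t = 0.8502 m/s × 1175 s = 999.0 m.
Hardness H = 8.450 GPa = 8.450e+09 Pa.
As SI base values: W = 1460 N, H = 8.450e+09 Pa, K = 7.978e-07.
Archard volume V = K·W·L/H = 7.978e-07 · 1460 · 999.0 / 8.450e+09 = 1.377e-10 m³.

value=1.377e-10 m^3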